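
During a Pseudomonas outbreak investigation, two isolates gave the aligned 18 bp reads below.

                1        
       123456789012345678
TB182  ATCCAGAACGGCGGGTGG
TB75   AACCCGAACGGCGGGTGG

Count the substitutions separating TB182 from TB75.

Mismatches occur at site 2 (T↔A), site 5 (A↔C).
That gives 2 mismatches out of 18 aligned sites, so the Hamming distance is 2.

2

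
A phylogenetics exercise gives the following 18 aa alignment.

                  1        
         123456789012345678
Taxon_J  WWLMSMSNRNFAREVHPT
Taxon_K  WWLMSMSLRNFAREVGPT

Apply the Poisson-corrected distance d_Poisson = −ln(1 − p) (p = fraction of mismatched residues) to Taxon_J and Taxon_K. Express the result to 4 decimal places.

0.1178

Differing sites — 8:N/L; 16:H/G.
p = 2/18 = 0.111111.
d = −ln(1 − 0.111111) = −ln(0.888889) = 0.1178.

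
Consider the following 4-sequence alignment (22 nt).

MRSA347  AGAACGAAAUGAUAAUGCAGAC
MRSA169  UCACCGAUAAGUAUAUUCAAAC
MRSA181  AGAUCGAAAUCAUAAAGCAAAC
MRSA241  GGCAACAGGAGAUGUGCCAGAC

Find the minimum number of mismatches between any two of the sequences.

4

Pairwise Hamming distances:
  MRSA347 vs MRSA169: 10
  MRSA347 vs MRSA181: 4
  MRSA347 vs MRSA241: 11
  MRSA169 vs MRSA181: 11
  MRSA169 vs MRSA241: 15
  MRSA181 vs MRSA241: 14
The smallest is 4, between MRSA347 and MRSA181.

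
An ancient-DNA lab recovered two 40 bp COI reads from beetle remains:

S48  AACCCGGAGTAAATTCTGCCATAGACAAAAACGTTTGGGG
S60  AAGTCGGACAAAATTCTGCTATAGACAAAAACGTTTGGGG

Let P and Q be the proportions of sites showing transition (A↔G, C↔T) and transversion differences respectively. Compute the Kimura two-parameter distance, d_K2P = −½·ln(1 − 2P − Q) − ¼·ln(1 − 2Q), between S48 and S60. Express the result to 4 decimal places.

The sequences differ at positions 3 (C/G, transversion), 4 (C/T, transition), 9 (G/C, transversion), 10 (T/A, transversion), 20 (C/T, transition).
Of the 5 differences, 2 transitions and 3 transversions over 40 sites: P = 2/40 = 0.050000, Q = 3/40 = 0.075000.
d = −0.5·ln(0.825000) − 0.25·ln(0.850000) = −0.5·(-0.192372) − 0.25·(-0.162519) = 0.1368.

0.1368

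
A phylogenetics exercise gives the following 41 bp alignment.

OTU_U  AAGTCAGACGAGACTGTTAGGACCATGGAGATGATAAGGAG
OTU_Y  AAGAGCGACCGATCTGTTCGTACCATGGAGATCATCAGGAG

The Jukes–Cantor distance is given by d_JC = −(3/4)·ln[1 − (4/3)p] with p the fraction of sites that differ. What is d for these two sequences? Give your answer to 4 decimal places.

0.3321

The sequences differ at positions 4 (T/A), 5 (C/G), 6 (A/C), 10 (G/C), 11 (A/G), 12 (G/A), 13 (A/T), 19 (A/C), 21 (G/T), 33 (G/C), 36 (A/C).
p = 11/41 = 0.268293.
d = −0.75 · ln(1 − (4/3)·0.268293) = −0.75 · ln(0.642276) = −0.75 · (-0.442737) = 0.3321.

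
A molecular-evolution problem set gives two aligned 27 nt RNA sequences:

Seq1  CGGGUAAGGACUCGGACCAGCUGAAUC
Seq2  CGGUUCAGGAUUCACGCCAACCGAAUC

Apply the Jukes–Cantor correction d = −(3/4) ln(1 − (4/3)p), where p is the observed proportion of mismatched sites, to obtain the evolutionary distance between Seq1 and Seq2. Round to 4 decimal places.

0.3770

Mismatches occur at site 4 (G→U), site 6 (A→C), site 11 (C→U), site 14 (G→A), site 15 (G→C), site 16 (A→G), site 20 (G→A), site 22 (U→C).
p = 8/27 = 0.296296.
d = −0.75 · ln(1 − (4/3)·0.296296) = −0.75 · ln(0.604939) = −0.75 · (-0.502628) = 0.3770.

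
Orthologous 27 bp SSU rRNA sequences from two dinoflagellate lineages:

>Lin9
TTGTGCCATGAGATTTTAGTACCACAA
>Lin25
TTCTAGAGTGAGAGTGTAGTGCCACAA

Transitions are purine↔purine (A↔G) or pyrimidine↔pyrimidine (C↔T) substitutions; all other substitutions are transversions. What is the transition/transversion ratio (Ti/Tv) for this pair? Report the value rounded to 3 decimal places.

0.600

Differing sites — 3:G/C (Tv); 5:G/A (Ti); 6:C/G (Tv); 7:C/A (Tv); 8:A/G (Ti); 14:T/G (Tv); 16:T/G (Tv); 21:A/G (Ti).
Of the 8 differences, 3 transitions and 5 transversions, so Ti/Tv = 3/5 = 0.600.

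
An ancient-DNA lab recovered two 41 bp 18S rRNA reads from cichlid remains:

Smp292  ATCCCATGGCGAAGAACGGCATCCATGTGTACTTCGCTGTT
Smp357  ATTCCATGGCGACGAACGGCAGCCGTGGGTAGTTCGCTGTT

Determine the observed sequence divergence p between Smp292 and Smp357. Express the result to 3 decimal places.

The sequences differ at positions 3 (C/T), 13 (A/C), 22 (T/G), 25 (A/G), 28 (T/G), 32 (C/G).
There are 6 differences over 41 sites, so p = 6/41 = 0.146.

0.146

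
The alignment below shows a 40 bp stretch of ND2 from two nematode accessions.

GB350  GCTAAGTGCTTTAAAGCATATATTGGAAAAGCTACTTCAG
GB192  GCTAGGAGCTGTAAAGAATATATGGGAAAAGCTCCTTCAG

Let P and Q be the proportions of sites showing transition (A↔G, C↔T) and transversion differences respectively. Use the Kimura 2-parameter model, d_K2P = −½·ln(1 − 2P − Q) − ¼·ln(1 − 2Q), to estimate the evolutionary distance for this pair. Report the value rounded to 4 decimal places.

0.1681

Differing sites — 5:A/G (Ti); 7:T/A (Tv); 11:T/G (Tv); 17:C/A (Tv); 24:T/G (Tv); 34:A/C (Tv).
Of the 6 differences, 1 transition and 5 transversions over 40 sites: P = 1/40 = 0.025000, Q = 5/40 = 0.125000.
d = −0.5·ln(0.825000) − 0.25·ln(0.750000) = −0.5·(-0.192372) − 0.25·(-0.287682) = 0.1681.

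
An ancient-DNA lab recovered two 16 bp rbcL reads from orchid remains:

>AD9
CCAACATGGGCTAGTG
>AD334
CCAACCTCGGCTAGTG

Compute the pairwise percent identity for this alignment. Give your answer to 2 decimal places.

Mismatches occur at site 6 (A↔C), site 8 (G↔C).
14 of the 16 sites match, so the percent identity is 14/16 × 100 = 87.50%.

87.50%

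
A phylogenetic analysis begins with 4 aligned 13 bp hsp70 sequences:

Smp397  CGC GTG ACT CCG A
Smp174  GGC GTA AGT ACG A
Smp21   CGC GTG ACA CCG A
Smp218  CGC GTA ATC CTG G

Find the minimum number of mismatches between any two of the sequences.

Pairwise Hamming distances:
  Smp397 vs Smp174: 4
  Smp397 vs Smp21: 1
  Smp397 vs Smp218: 5
  Smp174 vs Smp21: 5
  Smp174 vs Smp218: 6
  Smp21 vs Smp218: 5
The smallest is 1, between Smp397 and Smp21.

1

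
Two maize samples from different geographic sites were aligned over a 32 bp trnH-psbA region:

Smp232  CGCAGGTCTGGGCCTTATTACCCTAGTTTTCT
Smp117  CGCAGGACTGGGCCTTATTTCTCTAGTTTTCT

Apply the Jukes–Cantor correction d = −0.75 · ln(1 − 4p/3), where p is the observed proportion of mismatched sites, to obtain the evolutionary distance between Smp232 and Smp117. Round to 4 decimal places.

Differing sites — 7:T/A; 20:A/T; 22:C/T.
p = 3/32 = 0.093750.
d = −0.75 · ln(1 − (4/3)·0.093750) = −0.75 · ln(0.875000) = −0.75 · (-0.133531) = 0.1001.

0.1001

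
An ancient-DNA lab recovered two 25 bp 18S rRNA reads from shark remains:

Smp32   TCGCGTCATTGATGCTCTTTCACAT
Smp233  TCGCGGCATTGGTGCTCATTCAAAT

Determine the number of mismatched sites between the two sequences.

Differing sites — 6:T/G; 12:A/G; 18:T/A; 23:C/A.
That gives 4 mismatches out of 25 aligned sites, so the Hamming distance is 4.

4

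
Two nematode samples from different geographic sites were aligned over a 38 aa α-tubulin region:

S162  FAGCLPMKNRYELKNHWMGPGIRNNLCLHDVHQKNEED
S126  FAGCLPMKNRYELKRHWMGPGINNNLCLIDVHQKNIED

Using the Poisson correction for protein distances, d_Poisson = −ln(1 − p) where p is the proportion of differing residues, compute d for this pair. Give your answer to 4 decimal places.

0.1112

Differing sites — 15:N/R; 23:R/N; 29:H/I; 36:E/I.
p = 4/38 = 0.105263.
d = −ln(1 − 0.105263) = −ln(0.894737) = 0.1112.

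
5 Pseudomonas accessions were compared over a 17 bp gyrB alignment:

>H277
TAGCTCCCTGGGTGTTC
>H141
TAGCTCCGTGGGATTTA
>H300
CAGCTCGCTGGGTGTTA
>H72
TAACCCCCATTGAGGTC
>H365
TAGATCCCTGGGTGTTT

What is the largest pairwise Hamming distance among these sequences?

10

Pairwise Hamming distances:
  H277 vs H141: 4
  H277 vs H300: 3
  H277 vs H72: 7
  H277 vs H365: 2
  H141 vs H300: 5
  H141 vs H72: 9
  H141 vs H365: 5
  H300 vs H72: 10
  H300 vs H365: 4
  H72 vs H365: 9
The largest is 10, between H300 and H72.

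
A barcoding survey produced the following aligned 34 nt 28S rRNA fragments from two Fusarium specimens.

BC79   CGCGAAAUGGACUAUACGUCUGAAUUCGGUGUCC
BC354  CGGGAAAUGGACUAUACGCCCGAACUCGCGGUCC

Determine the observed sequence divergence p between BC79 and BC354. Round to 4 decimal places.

Differing sites — 3:C/G; 19:U/C; 21:U/C; 25:U/C; 29:G/C; 30:U/G.
There are 6 differences over 34 sites, so p = 6/34 = 0.1765.

0.1765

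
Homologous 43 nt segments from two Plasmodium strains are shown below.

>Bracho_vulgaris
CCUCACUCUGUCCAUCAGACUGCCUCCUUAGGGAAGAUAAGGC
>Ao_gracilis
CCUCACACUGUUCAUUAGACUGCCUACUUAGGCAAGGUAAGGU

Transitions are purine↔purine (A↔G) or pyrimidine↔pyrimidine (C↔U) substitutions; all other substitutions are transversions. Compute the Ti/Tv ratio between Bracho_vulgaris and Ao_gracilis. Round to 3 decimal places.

1.333

The sequences differ at positions 7 (U/A, transversion), 12 (C/U, transition), 16 (C/U, transition), 26 (C/A, transversion), 33 (G/C, transversion), 37 (A/G, transition), 43 (C/U, transition).
Of the 7 differences, 4 transitions and 3 transversions, so Ti/Tv = 4/3 = 1.333.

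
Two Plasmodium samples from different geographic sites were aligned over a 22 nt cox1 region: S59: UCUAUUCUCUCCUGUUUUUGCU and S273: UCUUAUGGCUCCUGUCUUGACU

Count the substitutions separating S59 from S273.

Mismatches occur at site 4 (A→U), site 5 (U→A), site 7 (C→G), site 8 (U→G), site 16 (U→C), site 19 (U→G), site 20 (G→A).
That gives 7 mismatches out of 22 aligned sites, so the Hamming distance is 7.

7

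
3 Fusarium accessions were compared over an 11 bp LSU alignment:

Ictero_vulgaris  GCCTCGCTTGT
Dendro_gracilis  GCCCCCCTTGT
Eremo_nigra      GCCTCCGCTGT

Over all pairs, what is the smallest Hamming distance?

2

Pairwise Hamming distances:
  Ictero_vulgaris vs Dendro_gracilis: 2
  Ictero_vulgaris vs Eremo_nigra: 3
  Dendro_gracilis vs Eremo_nigra: 3
The smallest is 2, between Ictero_vulgaris and Dendro_gracilis.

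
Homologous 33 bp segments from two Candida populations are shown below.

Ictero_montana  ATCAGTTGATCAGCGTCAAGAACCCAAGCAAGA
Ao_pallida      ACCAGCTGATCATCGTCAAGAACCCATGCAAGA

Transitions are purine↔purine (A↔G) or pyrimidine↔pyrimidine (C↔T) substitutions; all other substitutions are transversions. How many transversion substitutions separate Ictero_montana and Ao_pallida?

2

The sequences differ at positions 2 (T/C, transition), 6 (T/C, transition), 13 (G/T, transversion), 27 (A/T, transversion).
Of the 4 differences, 2 transitions and 2 transversions, so the answer is 2.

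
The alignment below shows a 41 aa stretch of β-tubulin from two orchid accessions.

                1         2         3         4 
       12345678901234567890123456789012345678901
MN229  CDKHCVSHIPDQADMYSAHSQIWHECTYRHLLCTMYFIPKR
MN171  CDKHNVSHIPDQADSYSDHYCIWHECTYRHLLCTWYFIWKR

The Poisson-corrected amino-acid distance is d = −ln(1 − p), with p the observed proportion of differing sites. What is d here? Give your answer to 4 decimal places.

0.1872

Differing sites — 5:C/N; 15:M/S; 18:A/D; 20:S/Y; 21:Q/C; 35:M/W; 39:P/W.
p = 7/41 = 0.170732.
d = −ln(1 − 0.170732) = −ln(0.829268) = 0.1872.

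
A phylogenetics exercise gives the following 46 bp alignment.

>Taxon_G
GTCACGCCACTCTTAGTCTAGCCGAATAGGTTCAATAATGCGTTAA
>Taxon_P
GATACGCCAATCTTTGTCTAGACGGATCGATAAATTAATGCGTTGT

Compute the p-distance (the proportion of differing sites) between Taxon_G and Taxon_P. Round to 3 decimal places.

0.283

Mismatches occur at site 2 (T↔A), site 3 (C↔T), site 10 (C↔A), site 15 (A↔T), site 22 (C↔A), site 25 (A↔G), site 28 (A↔C), site 30 (G↔A), site 32 (T↔A), site 33 (C↔A), site 35 (A↔T), site 45 (A↔G), site 46 (A↔T).
There are 13 differences over 46 sites, so p = 13/46 = 0.283.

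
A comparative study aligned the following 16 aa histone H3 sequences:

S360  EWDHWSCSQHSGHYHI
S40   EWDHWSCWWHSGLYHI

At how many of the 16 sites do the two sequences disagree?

3

Differing sites — 8:S/W; 9:Q/W; 13:H/L.
That gives 3 mismatches out of 16 aligned sites, so the Hamming distance is 3.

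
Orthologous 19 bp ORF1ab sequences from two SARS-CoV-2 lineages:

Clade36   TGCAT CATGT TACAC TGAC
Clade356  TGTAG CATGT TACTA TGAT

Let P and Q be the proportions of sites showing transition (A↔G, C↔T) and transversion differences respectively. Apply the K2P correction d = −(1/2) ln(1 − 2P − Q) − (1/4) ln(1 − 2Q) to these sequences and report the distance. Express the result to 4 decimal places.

The sequences differ at positions 3 (C/T, transition), 5 (T/G, transversion), 14 (A/T, transversion), 15 (C/A, transversion), 19 (C/T, transition).
Of the 5 differences, 2 transitions and 3 transversions over 19 sites: P = 2/19 = 0.105263, Q = 3/19 = 0.157895.
d = −0.5·ln(0.631579) − 0.25·ln(0.684210) = −0.5·(-0.459532) − 0.25·(-0.379490) = 0.3246.

0.3246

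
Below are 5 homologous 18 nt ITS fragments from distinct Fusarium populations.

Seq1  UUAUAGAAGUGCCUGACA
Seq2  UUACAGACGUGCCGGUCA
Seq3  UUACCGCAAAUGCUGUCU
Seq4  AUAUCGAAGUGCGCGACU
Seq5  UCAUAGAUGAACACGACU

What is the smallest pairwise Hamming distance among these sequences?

Pairwise Hamming distances:
  Seq1 vs Seq2: 4
  Seq1 vs Seq3: 9
  Seq1 vs Seq4: 5
  Seq1 vs Seq5: 7
  Seq2 vs Seq3: 9
  Seq2 vs Seq4: 8
  Seq2 vs Seq5: 9
  Seq3 vs Seq4: 10
  Seq3 vs Seq5: 11
  Seq4 vs Seq5: 7
The smallest is 4, between Seq1 and Seq2.

4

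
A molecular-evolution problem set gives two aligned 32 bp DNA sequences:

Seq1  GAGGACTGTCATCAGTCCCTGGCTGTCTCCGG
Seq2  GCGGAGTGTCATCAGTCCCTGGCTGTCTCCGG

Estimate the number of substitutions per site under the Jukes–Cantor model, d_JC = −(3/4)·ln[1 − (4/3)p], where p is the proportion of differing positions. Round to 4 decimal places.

0.0653

Mismatches occur at site 2 (A↔C), site 6 (C↔G).
p = 2/32 = 0.062500.
d = −0.75 · ln(1 − (4/3)·0.062500) = −0.75 · ln(0.916667) = −0.75 · (-0.087011) = 0.0653.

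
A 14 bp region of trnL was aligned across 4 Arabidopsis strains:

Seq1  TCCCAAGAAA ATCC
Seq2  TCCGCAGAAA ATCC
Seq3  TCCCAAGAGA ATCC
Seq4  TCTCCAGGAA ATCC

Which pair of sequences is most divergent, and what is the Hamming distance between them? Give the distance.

4

Pairwise Hamming distances:
  Seq1 vs Seq2: 2
  Seq1 vs Seq3: 1
  Seq1 vs Seq4: 3
  Seq2 vs Seq3: 3
  Seq2 vs Seq4: 3
  Seq3 vs Seq4: 4
The largest is 4, between Seq3 and Seq4.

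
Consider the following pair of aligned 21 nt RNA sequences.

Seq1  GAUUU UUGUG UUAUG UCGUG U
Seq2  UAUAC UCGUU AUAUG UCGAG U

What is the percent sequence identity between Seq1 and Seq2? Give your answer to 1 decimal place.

66.7%

Mismatches occur at site 1 (G/U), site 4 (U/A), site 5 (U/C), site 7 (U/C), site 10 (G/U), site 11 (U/A), site 19 (U/A).
14 of the 21 sites match, so the percent identity is 14/21 × 100 = 66.7%.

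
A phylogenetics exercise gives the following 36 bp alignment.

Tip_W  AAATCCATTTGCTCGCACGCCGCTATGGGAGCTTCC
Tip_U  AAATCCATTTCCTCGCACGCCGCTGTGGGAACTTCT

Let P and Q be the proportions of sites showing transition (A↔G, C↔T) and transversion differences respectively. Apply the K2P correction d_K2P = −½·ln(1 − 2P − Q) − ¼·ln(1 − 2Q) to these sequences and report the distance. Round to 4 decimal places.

The sequences differ at positions 11 (G/C, transversion), 25 (A/G, transition), 31 (G/A, transition), 36 (C/T, transition).
Of the 4 differences, 3 transitions and 1 transversion over 36 sites: P = 3/36 = 0.083333, Q = 1/36 = 0.027778.
d = −0.5·ln(0.805556) − 0.25·ln(0.944444) = −0.5·(-0.216223) − 0.25·(-0.057159) = 0.1224.

0.1224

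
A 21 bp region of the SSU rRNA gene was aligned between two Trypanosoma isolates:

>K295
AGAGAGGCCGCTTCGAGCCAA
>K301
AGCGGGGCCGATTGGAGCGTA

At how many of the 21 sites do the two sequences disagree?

6

Mismatches occur at site 3 (A→C), site 5 (A→G), site 11 (C→A), site 14 (C→G), site 19 (C→G), site 20 (A→T).
That gives 6 mismatches out of 21 aligned sites, so the Hamming distance is 6.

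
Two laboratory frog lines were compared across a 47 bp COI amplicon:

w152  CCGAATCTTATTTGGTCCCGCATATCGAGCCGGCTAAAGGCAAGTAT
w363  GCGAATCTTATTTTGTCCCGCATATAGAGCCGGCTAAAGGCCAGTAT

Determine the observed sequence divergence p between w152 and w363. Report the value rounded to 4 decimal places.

0.0851

Differing sites — 1:C/G; 14:G/T; 26:C/A; 42:A/C.
There are 4 differences over 47 sites, so p = 4/47 = 0.0851.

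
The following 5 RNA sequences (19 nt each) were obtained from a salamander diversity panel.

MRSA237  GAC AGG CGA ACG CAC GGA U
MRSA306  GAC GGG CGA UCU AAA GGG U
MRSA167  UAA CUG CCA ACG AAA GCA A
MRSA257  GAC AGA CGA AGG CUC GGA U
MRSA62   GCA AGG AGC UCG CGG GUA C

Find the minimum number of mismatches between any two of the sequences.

3

Pairwise Hamming distances:
  MRSA237 vs MRSA306: 6
  MRSA237 vs MRSA167: 9
  MRSA237 vs MRSA257: 3
  MRSA237 vs MRSA62: 9
  MRSA306 vs MRSA167: 10
  MRSA306 vs MRSA257: 9
  MRSA306 vs MRSA62: 12
  MRSA167 vs MRSA257: 12
  MRSA167 vs MRSA62: 13
  MRSA257 vs MRSA62: 11
The smallest is 3, between MRSA237 and MRSA257.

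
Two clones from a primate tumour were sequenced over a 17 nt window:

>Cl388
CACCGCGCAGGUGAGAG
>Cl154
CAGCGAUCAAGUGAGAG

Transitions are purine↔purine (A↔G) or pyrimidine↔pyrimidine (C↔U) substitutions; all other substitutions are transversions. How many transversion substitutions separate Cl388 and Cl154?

Mismatches occur at site 3 (C↔G, transversion), site 6 (C↔A, transversion), site 7 (G↔U, transversion), site 10 (G↔A, transition).
Of the 4 differences, 1 transition and 3 transversions, so the answer is 3.

3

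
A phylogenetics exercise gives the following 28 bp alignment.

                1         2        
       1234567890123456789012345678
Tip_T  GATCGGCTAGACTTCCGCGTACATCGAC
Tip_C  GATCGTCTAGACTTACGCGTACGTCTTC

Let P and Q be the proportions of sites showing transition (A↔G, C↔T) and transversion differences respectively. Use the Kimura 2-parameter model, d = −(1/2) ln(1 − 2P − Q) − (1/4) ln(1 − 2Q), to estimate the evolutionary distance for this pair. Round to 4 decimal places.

Mismatches occur at site 6 (G/T, transversion), site 15 (C/A, transversion), site 23 (A/G, transition), site 26 (G/T, transversion), site 27 (A/T, transversion).
Of the 5 differences, 1 transition and 4 transversions over 28 sites: P = 1/28 = 0.035714, Q = 4/28 = 0.142857.
d = −0.5·ln(0.785715) − 0.25·ln(0.714286) = −0.5·(-0.241161) − 0.25·(-0.336472) = 0.2047.

0.2047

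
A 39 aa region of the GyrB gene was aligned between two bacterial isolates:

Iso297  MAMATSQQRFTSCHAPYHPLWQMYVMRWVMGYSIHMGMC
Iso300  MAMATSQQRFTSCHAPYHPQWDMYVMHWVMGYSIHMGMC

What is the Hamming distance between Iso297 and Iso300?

Differing sites — 20:L/Q; 22:Q/D; 27:R/H.
That gives 3 mismatches out of 39 aligned sites, so the Hamming distance is 3.

3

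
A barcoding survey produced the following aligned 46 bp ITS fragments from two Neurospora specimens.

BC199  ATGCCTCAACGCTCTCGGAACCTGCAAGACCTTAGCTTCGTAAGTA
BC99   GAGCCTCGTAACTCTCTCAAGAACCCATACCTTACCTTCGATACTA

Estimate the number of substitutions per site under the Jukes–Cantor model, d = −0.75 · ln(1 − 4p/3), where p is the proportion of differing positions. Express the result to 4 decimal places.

Mismatches occur at site 1 (A↔G), site 2 (T↔A), site 8 (A↔G), site 9 (A↔T), site 10 (C↔A), site 11 (G↔A), site 17 (G↔T), site 18 (G↔C), site 21 (C↔G), site 22 (C↔A), site 23 (T↔A), site 24 (G↔C), site 26 (A↔C), site 28 (G↔T), site 35 (G↔C), site 41 (T↔A), site 42 (A↔T), site 44 (G↔C).
p = 18/46 = 0.391304.
d = −0.75 · ln(1 − (4/3)·0.391304) = −0.75 · ln(0.478261) = −0.75 · (-0.737599) = 0.5532.

0.5532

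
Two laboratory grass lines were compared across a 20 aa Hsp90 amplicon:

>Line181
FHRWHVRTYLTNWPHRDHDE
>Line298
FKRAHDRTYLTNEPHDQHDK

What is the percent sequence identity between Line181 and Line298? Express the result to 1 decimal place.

Mismatches occur at site 2 (H↔K), site 4 (W↔A), site 6 (V↔D), site 13 (W↔E), site 16 (R↔D), site 17 (D↔Q), site 20 (E↔K).
13 of the 20 sites match, so the percent identity is 13/20 × 100 = 65.0%.

65.0%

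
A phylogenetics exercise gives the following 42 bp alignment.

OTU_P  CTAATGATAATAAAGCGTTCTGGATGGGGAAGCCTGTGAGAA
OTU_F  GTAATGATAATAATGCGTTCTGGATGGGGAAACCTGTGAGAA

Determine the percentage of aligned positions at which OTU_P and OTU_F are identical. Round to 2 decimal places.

92.86%

Mismatches occur at site 1 (C/G), site 14 (A/T), site 32 (G/A).
39 of the 42 sites match, so the percent identity is 39/42 × 100 = 92.86%.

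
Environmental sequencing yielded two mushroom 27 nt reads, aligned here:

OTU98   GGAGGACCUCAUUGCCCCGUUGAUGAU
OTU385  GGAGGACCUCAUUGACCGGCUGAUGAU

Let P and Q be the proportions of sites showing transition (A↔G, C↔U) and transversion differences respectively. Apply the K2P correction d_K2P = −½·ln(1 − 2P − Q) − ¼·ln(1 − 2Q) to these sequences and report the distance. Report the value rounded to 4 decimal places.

Mismatches occur at site 15 (C→A, transversion), site 18 (C→G, transversion), site 20 (U→C, transition).
Of the 3 differences, 1 transition and 2 transversions over 27 sites: P = 1/27 = 0.037037, Q = 2/27 = 0.074074.
d = −0.5·ln(0.851852) − 0.25·ln(0.851852) = −0.5·(-0.160342) − 0.25·(-0.160342) = 0.1203.

0.1203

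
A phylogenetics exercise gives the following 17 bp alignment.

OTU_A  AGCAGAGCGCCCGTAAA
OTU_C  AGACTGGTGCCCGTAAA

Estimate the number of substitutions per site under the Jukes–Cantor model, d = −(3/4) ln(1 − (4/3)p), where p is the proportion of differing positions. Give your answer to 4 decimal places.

0.3734

The sequences differ at positions 3 (C/A), 4 (A/C), 5 (G/T), 6 (A/G), 8 (C/T).
p = 5/17 = 0.294118.
d = −0.75 · ln(1 − (4/3)·0.294118) = −0.75 · ln(0.607843) = −0.75 · (-0.497839) = 0.3734.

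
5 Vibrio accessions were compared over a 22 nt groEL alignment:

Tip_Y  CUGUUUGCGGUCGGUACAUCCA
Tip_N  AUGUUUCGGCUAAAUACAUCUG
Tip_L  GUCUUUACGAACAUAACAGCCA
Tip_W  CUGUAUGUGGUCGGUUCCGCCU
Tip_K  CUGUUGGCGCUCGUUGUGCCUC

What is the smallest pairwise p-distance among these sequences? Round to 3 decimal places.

Pairwise Hamming distances:
  Tip_Y vs Tip_N: 9
  Tip_Y vs Tip_L: 9
  Tip_Y vs Tip_W: 6
  Tip_Y vs Tip_K: 9
  Tip_N vs Tip_L: 12
  Tip_N vs Tip_W: 13
  Tip_N vs Tip_K: 12
  Tip_L vs Tip_W: 13
  Tip_L vs Tip_K: 14
  Tip_W vs Tip_K: 11
The smallest is 6 mismatches, between Tip_Y and Tip_W; p = 6/22 = 0.273.

0.273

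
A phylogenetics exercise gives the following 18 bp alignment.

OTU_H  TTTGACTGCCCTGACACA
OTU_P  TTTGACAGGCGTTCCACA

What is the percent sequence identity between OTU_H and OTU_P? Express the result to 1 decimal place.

72.2%

Mismatches occur at site 7 (T/A), site 9 (C/G), site 11 (C/G), site 13 (G/T), site 14 (A/C).
13 of the 18 sites match, so the percent identity is 13/18 × 100 = 72.2%.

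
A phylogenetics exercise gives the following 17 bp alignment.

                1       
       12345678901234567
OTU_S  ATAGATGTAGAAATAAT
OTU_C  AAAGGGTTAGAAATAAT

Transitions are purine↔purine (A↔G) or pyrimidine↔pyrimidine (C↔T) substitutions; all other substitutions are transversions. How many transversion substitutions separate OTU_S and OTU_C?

Mismatches occur at site 2 (T↔A, transversion), site 5 (A↔G, transition), site 6 (T↔G, transversion), site 7 (G↔T, transversion).
Of the 4 differences, 1 transition and 3 transversions, so the answer is 3.

3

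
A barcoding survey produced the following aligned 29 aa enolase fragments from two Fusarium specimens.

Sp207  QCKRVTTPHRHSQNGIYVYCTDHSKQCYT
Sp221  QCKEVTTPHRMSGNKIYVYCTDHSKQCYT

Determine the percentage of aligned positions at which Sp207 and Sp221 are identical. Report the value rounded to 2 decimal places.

The sequences differ at positions 4 (R/E), 11 (H/M), 13 (Q/G), 15 (G/K).
25 of the 29 sites match, so the percent identity is 25/29 × 100 = 86.21%.

86.21%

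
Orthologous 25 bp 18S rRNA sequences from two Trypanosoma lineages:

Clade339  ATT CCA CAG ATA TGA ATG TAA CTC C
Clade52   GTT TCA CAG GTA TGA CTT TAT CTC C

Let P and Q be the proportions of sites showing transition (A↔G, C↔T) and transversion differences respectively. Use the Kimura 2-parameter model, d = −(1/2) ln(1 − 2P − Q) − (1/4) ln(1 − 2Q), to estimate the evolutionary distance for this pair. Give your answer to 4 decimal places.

The sequences differ at positions 1 (A/G, transition), 4 (C/T, transition), 10 (A/G, transition), 16 (A/C, transversion), 18 (G/T, transversion), 21 (A/T, transversion).
Of the 6 differences, 3 transitions and 3 transversions over 25 sites: P = 3/25 = 0.120000, Q = 3/25 = 0.120000.
d = −0.5·ln(0.640000) − 0.25·ln(0.760000) = −0.5·(-0.446287) − 0.25·(-0.274437) = 0.2918.

0.2918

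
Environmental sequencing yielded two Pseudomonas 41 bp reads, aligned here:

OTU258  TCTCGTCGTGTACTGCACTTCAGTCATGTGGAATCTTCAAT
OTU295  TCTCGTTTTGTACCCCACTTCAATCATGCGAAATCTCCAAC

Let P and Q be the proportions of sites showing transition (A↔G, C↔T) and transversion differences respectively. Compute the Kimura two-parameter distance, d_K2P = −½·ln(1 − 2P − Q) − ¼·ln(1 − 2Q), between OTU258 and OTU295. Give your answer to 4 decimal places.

The sequences differ at positions 7 (C/T, transition), 8 (G/T, transversion), 14 (T/C, transition), 15 (G/C, transversion), 23 (G/A, transition), 29 (T/C, transition), 31 (G/A, transition), 37 (T/C, transition), 41 (T/C, transition).
Of the 9 differences, 7 transitions and 2 transversions over 41 sites: P = 7/41 = 0.170732, Q = 2/41 = 0.048780.
d = −0.5·ln(0.609756) − 0.25·ln(0.902440) = −0.5·(-0.494696) − 0.25·(-0.102653) = 0.2730.

0.2730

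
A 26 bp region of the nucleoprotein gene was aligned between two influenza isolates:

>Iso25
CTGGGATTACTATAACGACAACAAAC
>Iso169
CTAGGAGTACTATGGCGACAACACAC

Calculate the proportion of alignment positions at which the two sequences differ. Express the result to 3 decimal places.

0.192

The sequences differ at positions 3 (G/A), 7 (T/G), 14 (A/G), 15 (A/G), 24 (A/C).
There are 5 differences over 26 sites, so p = 5/26 = 0.192.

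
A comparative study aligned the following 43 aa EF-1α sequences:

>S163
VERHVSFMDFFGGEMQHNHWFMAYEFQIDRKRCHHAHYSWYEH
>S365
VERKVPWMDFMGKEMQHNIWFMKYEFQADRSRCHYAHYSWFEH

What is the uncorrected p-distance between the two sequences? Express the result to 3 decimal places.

Mismatches occur at site 4 (H/K), site 6 (S/P), site 7 (F/W), site 11 (F/M), site 13 (G/K), site 19 (H/I), site 23 (A/K), site 28 (I/A), site 31 (K/S), site 35 (H/Y), site 41 (Y/F).
There are 11 differences over 43 sites, so p = 11/43 = 0.256.

0.256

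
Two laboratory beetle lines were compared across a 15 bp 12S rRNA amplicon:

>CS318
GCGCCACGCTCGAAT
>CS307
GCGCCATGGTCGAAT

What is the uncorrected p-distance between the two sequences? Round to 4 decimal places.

0.1333

Mismatches occur at site 7 (C→T), site 9 (C→G).
There are 2 differences over 15 sites, so p = 2/15 = 0.1333.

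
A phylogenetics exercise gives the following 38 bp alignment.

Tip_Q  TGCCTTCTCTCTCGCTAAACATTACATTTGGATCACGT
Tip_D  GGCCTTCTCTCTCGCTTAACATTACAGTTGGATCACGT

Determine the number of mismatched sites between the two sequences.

The sequences differ at positions 1 (T/G), 17 (A/T), 27 (T/G).
That gives 3 mismatches out of 38 aligned sites, so the Hamming distance is 3.

3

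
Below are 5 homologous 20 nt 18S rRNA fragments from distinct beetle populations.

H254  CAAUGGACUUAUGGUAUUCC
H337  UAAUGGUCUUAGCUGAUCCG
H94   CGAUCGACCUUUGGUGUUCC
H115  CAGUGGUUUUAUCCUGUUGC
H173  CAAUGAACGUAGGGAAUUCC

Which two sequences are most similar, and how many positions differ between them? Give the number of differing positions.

4

Pairwise Hamming distances:
  H254 vs H337: 8
  H254 vs H94: 5
  H254 vs H115: 7
  H254 vs H173: 4
  H337 vs H94: 13
  H337 vs H115: 10
  H337 vs H173: 9
  H94 vs H115: 10
  H94 vs H173: 8
  H115 vs H173: 11
The smallest is 4, between H254 and H173.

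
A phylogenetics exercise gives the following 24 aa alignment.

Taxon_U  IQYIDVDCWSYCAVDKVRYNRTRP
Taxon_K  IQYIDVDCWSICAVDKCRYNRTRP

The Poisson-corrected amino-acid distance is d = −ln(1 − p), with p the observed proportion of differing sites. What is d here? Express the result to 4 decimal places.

0.0870

The sequences differ at positions 11 (Y/I), 17 (V/C).
p = 2/24 = 0.083333.
d = −ln(1 − 0.083333) = −ln(0.916667) = 0.0870.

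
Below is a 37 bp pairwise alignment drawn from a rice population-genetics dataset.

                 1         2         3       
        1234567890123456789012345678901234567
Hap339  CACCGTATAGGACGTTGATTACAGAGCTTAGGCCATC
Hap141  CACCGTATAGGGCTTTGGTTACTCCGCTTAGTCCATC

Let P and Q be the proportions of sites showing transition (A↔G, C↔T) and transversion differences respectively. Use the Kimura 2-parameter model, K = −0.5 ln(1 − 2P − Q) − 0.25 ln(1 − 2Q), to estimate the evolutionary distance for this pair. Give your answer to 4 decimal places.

Differing sites — 12:A/G (Ti); 14:G/T (Tv); 18:A/G (Ti); 23:A/T (Tv); 24:G/C (Tv); 25:A/C (Tv); 32:G/T (Tv).
Of the 7 differences, 2 transitions and 5 transversions over 37 sites: P = 2/37 = 0.054054, Q = 5/37 = 0.135135.
d = −0.5·ln(0.756757) − 0.25·ln(0.729730) = −0.5·(-0.278713) − 0.25·(-0.315081) = 0.2181.

0.2181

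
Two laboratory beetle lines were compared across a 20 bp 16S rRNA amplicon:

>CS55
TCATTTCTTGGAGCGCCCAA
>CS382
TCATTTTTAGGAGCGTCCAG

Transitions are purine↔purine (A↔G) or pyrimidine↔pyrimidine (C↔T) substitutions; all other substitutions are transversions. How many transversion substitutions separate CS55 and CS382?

Differing sites — 7:C/T (Ti); 9:T/A (Tv); 16:C/T (Ti); 20:A/G (Ti).
Of the 4 differences, 3 transitions and 1 transversion, so the answer is 1.

1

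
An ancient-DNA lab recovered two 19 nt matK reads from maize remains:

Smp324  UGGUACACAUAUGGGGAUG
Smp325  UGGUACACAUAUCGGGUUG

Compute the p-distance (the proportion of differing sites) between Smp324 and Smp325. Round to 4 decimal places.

0.1053

The sequences differ at positions 13 (G/C), 17 (A/U).
There are 2 differences over 19 sites, so p = 2/19 = 0.1053.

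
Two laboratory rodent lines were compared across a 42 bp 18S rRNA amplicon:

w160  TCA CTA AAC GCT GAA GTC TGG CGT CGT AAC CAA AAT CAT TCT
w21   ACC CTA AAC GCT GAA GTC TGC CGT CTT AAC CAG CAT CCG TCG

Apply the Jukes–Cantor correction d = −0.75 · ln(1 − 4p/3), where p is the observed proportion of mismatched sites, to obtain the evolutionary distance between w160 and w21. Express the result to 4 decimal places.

0.2524

The sequences differ at positions 1 (T/A), 3 (A/C), 21 (G/C), 26 (G/T), 33 (A/G), 34 (A/C), 38 (A/C), 39 (T/G), 42 (T/G).
p = 9/42 = 0.214286.
d = −0.75 · ln(1 − (4/3)·0.214286) = −0.75 · ln(0.714285) = −0.75 · (-0.336473) = 0.2524.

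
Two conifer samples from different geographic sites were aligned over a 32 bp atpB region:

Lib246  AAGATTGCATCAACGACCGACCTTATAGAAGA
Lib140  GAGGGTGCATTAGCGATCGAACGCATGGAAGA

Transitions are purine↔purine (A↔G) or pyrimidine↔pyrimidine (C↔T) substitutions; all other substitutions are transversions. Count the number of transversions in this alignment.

Differing sites — 1:A/G (Ti); 4:A/G (Ti); 5:T/G (Tv); 11:C/T (Ti); 13:A/G (Ti); 17:C/T (Ti); 21:C/A (Tv); 23:T/G (Tv); 24:T/C (Ti); 27:A/G (Ti).
Of the 10 differences, 7 transitions and 3 transversions, so the answer is 3.

3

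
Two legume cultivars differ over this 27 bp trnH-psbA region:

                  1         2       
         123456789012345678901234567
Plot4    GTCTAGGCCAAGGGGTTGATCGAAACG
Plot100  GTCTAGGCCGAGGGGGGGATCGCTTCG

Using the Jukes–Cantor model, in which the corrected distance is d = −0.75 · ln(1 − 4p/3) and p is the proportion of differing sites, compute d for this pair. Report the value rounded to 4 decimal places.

Mismatches occur at site 10 (A→G), site 16 (T→G), site 17 (T→G), site 23 (A→C), site 24 (A→T), site 25 (A→T).
p = 6/27 = 0.222222.
d = −0.75 · ln(1 − (4/3)·0.222222) = −0.75 · ln(0.703704) = −0.75 · (-0.351397) = 0.2635.

0.2635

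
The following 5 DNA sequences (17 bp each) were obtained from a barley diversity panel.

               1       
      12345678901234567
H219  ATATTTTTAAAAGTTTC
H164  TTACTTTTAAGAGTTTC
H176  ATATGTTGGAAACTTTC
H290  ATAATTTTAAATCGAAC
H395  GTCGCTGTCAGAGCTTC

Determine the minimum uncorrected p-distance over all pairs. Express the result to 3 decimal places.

0.176

Pairwise Hamming distances:
  H219 vs H164: 3
  H219 vs H176: 4
  H219 vs H290: 6
  H219 vs H395: 8
  H164 vs H176: 7
  H164 vs H290: 8
  H164 vs H395: 7
  H176 vs H290: 8
  H176 vs H395: 10
  H290 vs H395: 12
The smallest is 3 mismatches, between H219 and H164; p = 3/17 = 0.176.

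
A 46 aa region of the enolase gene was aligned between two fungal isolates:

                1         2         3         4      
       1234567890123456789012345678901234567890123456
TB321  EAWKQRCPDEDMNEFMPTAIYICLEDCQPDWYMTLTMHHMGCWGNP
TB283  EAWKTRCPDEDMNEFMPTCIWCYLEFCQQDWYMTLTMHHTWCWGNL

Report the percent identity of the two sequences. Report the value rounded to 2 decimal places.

Mismatches occur at site 5 (Q↔T), site 19 (A↔C), site 21 (Y↔W), site 22 (I↔C), site 23 (C↔Y), site 26 (D↔F), site 29 (P↔Q), site 40 (M↔T), site 41 (G↔W), site 46 (P↔L).
36 of the 46 sites match, so the percent identity is 36/46 × 100 = 78.26%.

78.26%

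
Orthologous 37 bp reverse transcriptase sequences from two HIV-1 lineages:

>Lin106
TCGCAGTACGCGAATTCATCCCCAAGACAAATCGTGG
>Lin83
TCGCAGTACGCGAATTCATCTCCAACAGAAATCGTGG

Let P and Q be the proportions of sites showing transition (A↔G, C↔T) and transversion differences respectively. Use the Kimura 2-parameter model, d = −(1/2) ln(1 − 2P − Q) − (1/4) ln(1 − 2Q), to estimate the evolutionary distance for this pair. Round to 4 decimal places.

Differing sites — 21:C/T (Ti); 26:G/C (Tv); 28:C/G (Tv).
Of the 3 differences, 1 transition and 2 transversions over 37 sites: P = 1/37 = 0.027027, Q = 2/37 = 0.054054.
d = −0.5·ln(0.891892) − 0.25·ln(0.891892) = −0.5·(-0.114410) − 0.25·(-0.114410) = 0.0858.

0.0858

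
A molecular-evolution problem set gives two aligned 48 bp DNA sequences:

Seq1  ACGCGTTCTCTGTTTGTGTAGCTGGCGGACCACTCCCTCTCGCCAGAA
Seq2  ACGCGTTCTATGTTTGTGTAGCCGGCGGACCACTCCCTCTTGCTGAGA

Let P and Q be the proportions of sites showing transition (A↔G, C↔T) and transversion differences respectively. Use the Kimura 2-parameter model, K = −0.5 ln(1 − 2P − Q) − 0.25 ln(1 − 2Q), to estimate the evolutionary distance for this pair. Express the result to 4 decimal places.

Mismatches occur at site 10 (C→A, transversion), site 23 (T→C, transition), site 41 (C→T, transition), site 44 (C→T, transition), site 45 (A→G, transition), site 46 (G→A, transition), site 47 (A→G, transition).
Of the 7 differences, 6 transitions and 1 transversion over 48 sites: P = 6/48 = 0.125000, Q = 1/48 = 0.020833.
d = −0.5·ln(0.729167) − 0.25·ln(0.958334) = −0.5·(-0.315852) − 0.25·(-0.042559) = 0.1686.

0.1686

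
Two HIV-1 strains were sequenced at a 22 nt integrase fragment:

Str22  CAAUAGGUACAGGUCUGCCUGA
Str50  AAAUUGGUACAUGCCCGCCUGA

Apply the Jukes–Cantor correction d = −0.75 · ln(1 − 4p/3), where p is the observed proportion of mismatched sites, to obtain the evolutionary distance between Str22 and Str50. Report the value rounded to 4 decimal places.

Differing sites — 1:C/A; 5:A/U; 12:G/U; 14:U/C; 16:U/C.
p = 5/22 = 0.227273.
d = −0.75 · ln(1 − (4/3)·0.227273) = −0.75 · ln(0.696969) = −0.75 · (-0.361014) = 0.2708.

0.2708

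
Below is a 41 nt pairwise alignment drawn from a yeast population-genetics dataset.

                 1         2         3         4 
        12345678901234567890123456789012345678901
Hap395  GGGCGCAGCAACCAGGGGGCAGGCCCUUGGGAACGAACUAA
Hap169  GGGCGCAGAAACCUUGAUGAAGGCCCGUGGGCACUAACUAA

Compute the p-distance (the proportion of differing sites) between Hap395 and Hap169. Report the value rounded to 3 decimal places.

The sequences differ at positions 9 (C/A), 14 (A/U), 15 (G/U), 17 (G/A), 18 (G/U), 20 (C/A), 27 (U/G), 32 (A/C), 35 (G/U).
There are 9 differences over 41 sites, so p = 9/41 = 0.220.

0.220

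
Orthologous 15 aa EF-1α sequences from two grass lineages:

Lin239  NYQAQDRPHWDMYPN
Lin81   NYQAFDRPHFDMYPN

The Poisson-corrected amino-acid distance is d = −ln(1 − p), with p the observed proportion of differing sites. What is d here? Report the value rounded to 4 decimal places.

0.1431

The sequences differ at positions 5 (Q/F), 10 (W/F).
p = 2/15 = 0.133333.
d = −ln(1 − 0.133333) = −ln(0.866667) = 0.1431.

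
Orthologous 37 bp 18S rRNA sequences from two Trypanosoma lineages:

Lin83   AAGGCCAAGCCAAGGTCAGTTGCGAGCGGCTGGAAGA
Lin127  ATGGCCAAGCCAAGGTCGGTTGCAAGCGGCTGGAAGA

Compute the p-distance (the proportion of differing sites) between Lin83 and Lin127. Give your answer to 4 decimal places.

0.0811

Mismatches occur at site 2 (A→T), site 18 (A→G), site 24 (G→A).
There are 3 differences over 37 sites, so p = 3/37 = 0.0811.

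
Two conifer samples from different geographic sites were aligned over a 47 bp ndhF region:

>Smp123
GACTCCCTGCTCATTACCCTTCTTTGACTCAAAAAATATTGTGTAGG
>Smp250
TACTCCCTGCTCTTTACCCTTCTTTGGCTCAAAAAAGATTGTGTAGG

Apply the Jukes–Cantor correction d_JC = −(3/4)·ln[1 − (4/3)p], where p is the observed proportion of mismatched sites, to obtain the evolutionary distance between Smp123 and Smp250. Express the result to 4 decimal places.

Mismatches occur at site 1 (G/T), site 13 (A/T), site 27 (A/G), site 37 (T/G).
p = 4/47 = 0.085106.
d = −0.75 · ln(1 − (4/3)·0.085106) = −0.75 · ln(0.886525) = −0.75 · (-0.120446) = 0.0903.

0.0903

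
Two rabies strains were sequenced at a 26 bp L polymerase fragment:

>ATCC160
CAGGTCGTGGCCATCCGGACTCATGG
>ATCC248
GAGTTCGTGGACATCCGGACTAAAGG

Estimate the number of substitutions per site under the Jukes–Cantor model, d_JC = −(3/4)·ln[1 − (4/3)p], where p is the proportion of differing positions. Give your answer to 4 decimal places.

Differing sites — 1:C/G; 4:G/T; 11:C/A; 22:C/A; 24:T/A.
p = 5/26 = 0.192308.
d = −0.75 · ln(1 − (4/3)·0.192308) = −0.75 · ln(0.743589) = −0.75 · (-0.296267) = 0.2222.

0.2222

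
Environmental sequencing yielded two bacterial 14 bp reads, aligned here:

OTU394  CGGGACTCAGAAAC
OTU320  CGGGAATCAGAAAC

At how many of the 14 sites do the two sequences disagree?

Differing sites — 6:C/A.
That gives 1 mismatch out of 14 aligned sites, so the Hamming distance is 1.

1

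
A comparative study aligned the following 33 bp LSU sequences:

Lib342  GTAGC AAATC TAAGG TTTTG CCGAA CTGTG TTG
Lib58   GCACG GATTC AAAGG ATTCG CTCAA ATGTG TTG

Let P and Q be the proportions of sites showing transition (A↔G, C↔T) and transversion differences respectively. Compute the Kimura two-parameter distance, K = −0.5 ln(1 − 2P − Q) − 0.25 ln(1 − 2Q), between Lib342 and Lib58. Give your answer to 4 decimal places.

Mismatches occur at site 2 (T/C, transition), site 4 (G/C, transversion), site 5 (C/G, transversion), site 6 (A/G, transition), site 8 (A/T, transversion), site 11 (T/A, transversion), site 16 (T/A, transversion), site 19 (T/C, transition), site 22 (C/T, transition), site 23 (G/C, transversion), site 26 (C/A, transversion).
Of the 11 differences, 4 transitions and 7 transversions over 33 sites: P = 4/33 = 0.121212, Q = 7/33 = 0.212121.
d = −0.5·ln(0.545455) − 0.25·ln(0.575758) = −0.5·(-0.606135) − 0.25·(-0.552068) = 0.4411.

0.4411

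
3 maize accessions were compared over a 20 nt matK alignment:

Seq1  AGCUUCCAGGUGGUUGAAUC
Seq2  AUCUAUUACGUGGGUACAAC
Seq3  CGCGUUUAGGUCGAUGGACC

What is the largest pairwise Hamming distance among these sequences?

10

Pairwise Hamming distances:
  Seq1 vs Seq2: 9
  Seq1 vs Seq3: 8
  Seq2 vs Seq3: 10
The largest is 10, between Seq2 and Seq3.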